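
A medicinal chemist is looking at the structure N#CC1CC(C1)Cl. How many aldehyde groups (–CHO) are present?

0

Scan the SMILES for the aldehyde motif — none present.
Groups that are present: 1 nitrile.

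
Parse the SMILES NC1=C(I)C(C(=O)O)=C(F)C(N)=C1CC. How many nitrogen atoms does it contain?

2

Scan the SMILES for N atoms (remember two-letter symbols like Cl and Br are single atoms).
Nitrogen count: 2.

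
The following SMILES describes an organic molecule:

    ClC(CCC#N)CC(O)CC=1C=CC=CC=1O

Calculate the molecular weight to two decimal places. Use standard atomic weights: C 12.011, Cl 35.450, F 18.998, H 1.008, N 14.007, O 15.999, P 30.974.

253.73 g/mol

First, the molecular formula is C13H16ClNO2 (counting implicit H from valence).
  C: 13 × 12.011 = 156.143
  Cl: 1 × 35.450 = 35.450
  H: 16 × 1.008 = 16.128
  N: 1 × 14.007 = 14.007
  O: 2 × 15.999 = 31.998
Sum: 13×12.011 + 1×35.450 + 16×1.008 + 1×14.007 + 2×15.999 = 253.726 → 253.73 g/mol.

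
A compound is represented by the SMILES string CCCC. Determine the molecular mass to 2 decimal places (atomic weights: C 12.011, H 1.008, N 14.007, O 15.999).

58.12 g/mol

First, the molecular formula is C4H10 (counting implicit H from valence).
  C: 4 × 12.011 = 48.044
  H: 10 × 1.008 = 10.080
Sum: 4×12.011 + 10×1.008 = 58.124 → 58.12 g/mol.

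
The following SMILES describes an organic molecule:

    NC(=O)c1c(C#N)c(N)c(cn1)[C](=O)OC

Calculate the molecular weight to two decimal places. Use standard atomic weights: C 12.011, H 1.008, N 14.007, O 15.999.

First, the molecular formula is C9H8N4O3 (counting implicit H from valence).
  C: 9 × 12.011 = 108.099
  H: 8 × 1.008 = 8.064
  N: 4 × 14.007 = 56.028
  O: 3 × 15.999 = 47.997
Sum: 9×12.011 + 8×1.008 + 4×14.007 + 3×15.999 = 220.188 → 220.19 g/mol.

220.19 g/mol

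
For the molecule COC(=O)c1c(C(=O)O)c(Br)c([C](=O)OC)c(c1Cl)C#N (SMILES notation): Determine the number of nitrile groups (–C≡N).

The nitrile motif appears at heavy-atom position 20 in the SMILES.
Other groups present: 1 carboxylic acid, 2 ester.
Nitrile count: 1.

1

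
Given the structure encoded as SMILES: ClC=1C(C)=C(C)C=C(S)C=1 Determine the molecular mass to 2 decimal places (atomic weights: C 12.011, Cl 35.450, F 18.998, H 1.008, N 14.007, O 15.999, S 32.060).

First, the molecular formula is C8H9ClS (counting implicit H from valence).
  C: 8 × 12.011 = 96.088
  Cl: 1 × 35.450 = 35.450
  H: 9 × 1.008 = 9.072
  S: 1 × 32.060 = 32.060
Sum: 8×12.011 + 1×35.450 + 9×1.008 + 1×32.060 = 172.670 → 172.67 g/mol.

172.67 g/mol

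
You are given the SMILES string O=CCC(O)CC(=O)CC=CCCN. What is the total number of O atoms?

Scan the SMILES for O atoms (remember two-letter symbols like Cl and Br are single atoms).
Oxygen count: 3.

3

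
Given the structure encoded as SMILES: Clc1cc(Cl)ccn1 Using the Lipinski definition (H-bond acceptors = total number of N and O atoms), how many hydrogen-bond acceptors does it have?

1

N atoms: 1; O atoms: 0.
Lipinski HBA = 1 + 0 = 1.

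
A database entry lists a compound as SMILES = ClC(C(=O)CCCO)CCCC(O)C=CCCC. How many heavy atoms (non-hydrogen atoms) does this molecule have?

18

Every atom symbol written in the SMILES (organic subset) is one heavy atom; implicit H are not written.
Heavy atoms by element → C:14, Cl:1, O:3.
Total: 18.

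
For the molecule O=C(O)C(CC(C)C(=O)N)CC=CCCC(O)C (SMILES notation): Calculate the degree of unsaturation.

3

Molecular formula: C13H23NO4.
DoU = (2C + 2 + N − H − X) / 2, where X is the halogen count and O/S are ignored.
    = (2·13 + 2 + 1 − 23 − 0) / 2 = 6 / 2 = 3.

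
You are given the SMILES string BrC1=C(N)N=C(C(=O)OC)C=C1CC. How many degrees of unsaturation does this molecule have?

Degree of unsaturation = (number of rings) + (number of π bonds).
Ring closures in the SMILES: 1.
π bonds: 4 double bonds (each 1 DoU) → 4 DoU from unsaturation.
Total DoU = 1 + 4 = 5.

5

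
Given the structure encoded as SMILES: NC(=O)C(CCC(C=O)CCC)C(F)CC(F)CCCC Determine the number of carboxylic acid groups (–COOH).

Scan the SMILES for the carboxylic acid motif — none present.
Groups that are present: 1 aldehyde, 1 amide.

0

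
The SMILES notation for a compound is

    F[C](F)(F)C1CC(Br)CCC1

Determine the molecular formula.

Walk through each heavy atom and fill implicit hydrogens from standard valence (C 4, N 3, O 2, S 2, halogen 1):
  atom 1: F (halogen, monovalent) → 0 H
  atom 2: C with explicit H count 0
  atom 3: F (halogen, monovalent) → 0 H
  atom 4: F (halogen, monovalent) → 0 H
  atom 5: C, bond orders sum to 3 (valence 4) → 1 H
  atom 6: C, bond orders sum to 2 (valence 4) → 2 H
  atom 7: C, bond orders sum to 3 (valence 4) → 1 H
  atom 8: Br (halogen, monovalent) → 0 H
  atom 9: C, bond orders sum to 2 (valence 4) → 2 H
  atom 10: C, bond orders sum to 2 (valence 4) → 2 H
  atom 11: C, bond orders sum to 2 (valence 4) → 2 H
Totals → C:7, H:10, Br:1, F:3.

C7H10BrF3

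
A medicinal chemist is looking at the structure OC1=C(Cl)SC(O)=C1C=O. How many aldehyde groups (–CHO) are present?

1

The aldehyde motif appears at heavy-atom position 9 in the SMILES.
Other groups present: 2 hydroxyl.
Aldehyde count: 1.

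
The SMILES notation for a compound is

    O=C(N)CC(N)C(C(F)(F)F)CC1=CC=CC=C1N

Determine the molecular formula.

Walk through each heavy atom and fill implicit hydrogens from standard valence (C 4, N 3, O 2, S 2, halogen 1):
  atom 1: O, bond orders sum to 2 (valence 2) → 0 H
  atom 2: C, bond orders sum to 4 (valence 4) → 0 H
  atom 3: N, bond orders sum to 1 (valence 3) → 2 H
  atom 4: C, bond orders sum to 2 (valence 4) → 2 H
  atom 5: C, bond orders sum to 3 (valence 4) → 1 H
  atom 6: N, bond orders sum to 1 (valence 3) → 2 H
  atom 7: C, bond orders sum to 3 (valence 4) → 1 H
  atom 8: C, bond orders sum to 4 (valence 4) → 0 H
  atom 9: F (halogen, monovalent) → 0 H
  atom 10: F (halogen, monovalent) → 0 H
  atom 11: F (halogen, monovalent) → 0 H
  atom 12: C, bond orders sum to 2 (valence 4) → 2 H
  atom 13: C, bond orders sum to 4 (valence 4) → 0 H
  atom 14: C, bond orders sum to 3 (valence 4) → 1 H
  atom 15: C, bond orders sum to 3 (valence 4) → 1 H
  atom 16: C, bond orders sum to 3 (valence 4) → 1 H
  atom 17: C, bond orders sum to 3 (valence 4) → 1 H
  atom 18: C, bond orders sum to 4 (valence 4) → 0 H
  atom 19: N, bond orders sum to 1 (valence 3) → 2 H
Totals → C:12, H:16, F:3, N:3, O:1.
In Hill order: C12H16F3N3O.

C12H16F3N3O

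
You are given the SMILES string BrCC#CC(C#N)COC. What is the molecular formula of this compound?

C7H8BrNO

Walk through each heavy atom and fill implicit hydrogens from standard valence (C 4, N 3, O 2, S 2, halogen 1):
  atom 1: Br (halogen, monovalent) → 0 H
  atom 2: C, bond orders sum to 2 (valence 4) → 2 H
  atom 3: C, bond orders sum to 4 (valence 4) → 0 H
  atom 4: C, bond orders sum to 4 (valence 4) → 0 H
  atom 5: C, bond orders sum to 3 (valence 4) → 1 H
  atom 6: C, bond orders sum to 4 (valence 4) → 0 H
  atom 7: N, bond orders sum to 3 (valence 3) → 0 H
  atom 8: C, bond orders sum to 2 (valence 4) → 2 H
  atom 9: O, bond orders sum to 2 (valence 2) → 0 H
  atom 10: C, bond orders sum to 1 (valence 4) → 3 H
Totals → C:7, H:8, Br:1, N:1, O:1.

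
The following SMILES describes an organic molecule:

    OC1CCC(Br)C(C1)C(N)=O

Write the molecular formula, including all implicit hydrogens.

Walk through each heavy atom and fill implicit hydrogens from standard valence (C 4, N 3, O 2, S 2, halogen 1):
  atom 1: O, bond orders sum to 1 (valence 2) → 1 H
  atom 2: C, bond orders sum to 3 (valence 4) → 1 H
  atom 3: C, bond orders sum to 2 (valence 4) → 2 H
  atom 4: C, bond orders sum to 2 (valence 4) → 2 H
  atom 5: C, bond orders sum to 3 (valence 4) → 1 H
  atom 6: Br (halogen, monovalent) → 0 H
  atom 7: C, bond orders sum to 3 (valence 4) → 1 H
  atom 8: C, bond orders sum to 2 (valence 4) → 2 H
  atom 9: C, bond orders sum to 4 (valence 4) → 0 H
  atom 10: N, bond orders sum to 1 (valence 3) → 2 H
  atom 11: O, bond orders sum to 2 (valence 2) → 0 H
Totals → C:7, H:12, Br:1, N:1, O:2.
In Hill order: C7H12BrNO2.

C7H12BrNO2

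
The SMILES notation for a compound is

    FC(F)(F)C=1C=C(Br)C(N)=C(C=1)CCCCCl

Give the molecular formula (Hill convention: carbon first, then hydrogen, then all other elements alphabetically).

C11H12BrClF3N

Walk through each heavy atom and fill implicit hydrogens from standard valence (C 4, N 3, O 2, S 2, halogen 1):
  atom 1: F (halogen, monovalent) → 0 H
  atom 2: C, bond orders sum to 4 (valence 4) → 0 H
  atom 3: F (halogen, monovalent) → 0 H
  atom 4: F (halogen, monovalent) → 0 H
  atom 5: C, bond orders sum to 4 (valence 4) → 0 H
  atom 6: C, bond orders sum to 3 (valence 4) → 1 H
  atom 7: C, bond orders sum to 4 (valence 4) → 0 H
  atom 8: Br (halogen, monovalent) → 0 H
  atom 9: C, bond orders sum to 4 (valence 4) → 0 H
  atom 10: N, bond orders sum to 1 (valence 3) → 2 H
  atom 11: C, bond orders sum to 4 (valence 4) → 0 H
  atom 12: C, bond orders sum to 3 (valence 4) → 1 H
  atom 13: C, bond orders sum to 2 (valence 4) → 2 H
  atom 14: C, bond orders sum to 2 (valence 4) → 2 H
  atom 15: C, bond orders sum to 2 (valence 4) → 2 H
  atom 16: C, bond orders sum to 2 (valence 4) → 2 H
  atom 17: Cl (halogen, monovalent) → 0 H
Totals → C:11, H:12, Br:1, Cl:1, F:3, N:1.
In Hill order: C11H12BrClF3N.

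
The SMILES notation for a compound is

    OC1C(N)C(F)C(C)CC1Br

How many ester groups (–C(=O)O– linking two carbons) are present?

Scan the SMILES for the ester motif — none present.
Groups that are present: 1 hydroxyl, 1 primary amine.

0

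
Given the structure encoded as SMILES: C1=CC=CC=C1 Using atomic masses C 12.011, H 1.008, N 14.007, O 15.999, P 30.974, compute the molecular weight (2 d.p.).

First, the molecular formula is C6H6 (counting implicit H from valence).
  C: 6 × 12.011 = 72.066
  H: 6 × 1.008 = 6.048
Sum: 6×12.011 + 6×1.008 = 78.114 → 78.11 g/mol.

78.11 g/mol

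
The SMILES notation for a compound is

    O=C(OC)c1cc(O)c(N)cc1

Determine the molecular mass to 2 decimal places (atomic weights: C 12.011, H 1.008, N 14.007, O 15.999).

First, the molecular formula is C8H9NO3 (counting implicit H from valence).
  C: 8 × 12.011 = 96.088
  H: 9 × 1.008 = 9.072
  N: 1 × 14.007 = 14.007
  O: 3 × 15.999 = 47.997
Sum: 8×12.011 + 9×1.008 + 1×14.007 + 3×15.999 = 167.164 → 167.16 g/mol.

167.16 g/mol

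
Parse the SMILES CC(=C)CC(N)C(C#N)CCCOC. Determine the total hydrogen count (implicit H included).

Walk through each heavy atom and fill implicit hydrogens from standard valence (C 4, N 3, O 2, S 2, halogen 1):
  atom 1: C, bond orders sum to 1 (valence 4) → 3 H
  atom 2: C, bond orders sum to 4 (valence 4) → 0 H
  atom 3: C, bond orders sum to 2 (valence 4) → 2 H
  atom 4: C, bond orders sum to 2 (valence 4) → 2 H
  atom 5: C, bond orders sum to 3 (valence 4) → 1 H
  atom 6: N, bond orders sum to 1 (valence 3) → 2 H
  atom 7: C, bond orders sum to 3 (valence 4) → 1 H
  atom 8: C, bond orders sum to 4 (valence 4) → 0 H
  atom 9: N, bond orders sum to 3 (valence 3) → 0 H
  atom 10: C, bond orders sum to 2 (valence 4) → 2 H
  atom 11: C, bond orders sum to 2 (valence 4) → 2 H
  atom 12: C, bond orders sum to 2 (valence 4) → 2 H
  atom 13: O, bond orders sum to 2 (valence 2) → 0 H
  atom 14: C, bond orders sum to 1 (valence 4) → 3 H
Total hydrogens: 20.

20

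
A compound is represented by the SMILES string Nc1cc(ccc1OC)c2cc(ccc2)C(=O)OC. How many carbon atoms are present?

15

Count every carbon token in the SMILES (each C, including those in ring-closure positions and inside branches).
Carbon count: 15.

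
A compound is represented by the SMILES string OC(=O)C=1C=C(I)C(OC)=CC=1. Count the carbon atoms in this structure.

8

Count every carbon token in the SMILES (each C, including those in ring-closure positions and inside branches).
Carbon count: 8.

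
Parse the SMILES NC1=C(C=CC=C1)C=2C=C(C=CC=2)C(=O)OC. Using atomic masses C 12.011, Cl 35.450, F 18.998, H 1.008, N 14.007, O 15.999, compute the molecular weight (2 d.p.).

First, the molecular formula is C14H13NO2 (counting implicit H from valence).
  C: 14 × 12.011 = 168.154
  H: 13 × 1.008 = 13.104
  N: 1 × 14.007 = 14.007
  O: 2 × 15.999 = 31.998
Sum: 14×12.011 + 13×1.008 + 1×14.007 + 2×15.999 = 227.263 → 227.26 g/mol.

227.26 g/mol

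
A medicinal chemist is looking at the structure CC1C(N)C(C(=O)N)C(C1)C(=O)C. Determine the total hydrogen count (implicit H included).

16

Walk through each heavy atom and fill implicit hydrogens from standard valence (C 4, N 3, O 2, S 2, halogen 1):
  atom 1: C, bond orders sum to 1 (valence 4) → 3 H
  atom 2: C, bond orders sum to 3 (valence 4) → 1 H
  atom 3: C, bond orders sum to 3 (valence 4) → 1 H
  atom 4: N, bond orders sum to 1 (valence 3) → 2 H
  atom 5: C, bond orders sum to 3 (valence 4) → 1 H
  atom 6: C, bond orders sum to 4 (valence 4) → 0 H
  atom 7: O, bond orders sum to 2 (valence 2) → 0 H
  atom 8: N, bond orders sum to 1 (valence 3) → 2 H
  atom 9: C, bond orders sum to 3 (valence 4) → 1 H
  atom 10: C, bond orders sum to 2 (valence 4) → 2 H
  atom 11: C, bond orders sum to 4 (valence 4) → 0 H
  atom 12: O, bond orders sum to 2 (valence 2) → 0 H
  atom 13: C, bond orders sum to 1 (valence 4) → 3 H
Total hydrogens: 16.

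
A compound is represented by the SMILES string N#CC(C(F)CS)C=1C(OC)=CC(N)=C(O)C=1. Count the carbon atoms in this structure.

Count every carbon token in the SMILES (each C, including those in ring-closure positions and inside branches).
Carbon count: 11.

11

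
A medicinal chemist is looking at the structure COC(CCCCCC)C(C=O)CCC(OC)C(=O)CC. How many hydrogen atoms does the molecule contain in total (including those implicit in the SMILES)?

32

Walk through each heavy atom and fill implicit hydrogens from standard valence (C 4, N 3, O 2, S 2, halogen 1):
  atom 1: C, bond orders sum to 1 (valence 4) → 3 H
  atom 2: O, bond orders sum to 2 (valence 2) → 0 H
  atom 3: C, bond orders sum to 3 (valence 4) → 1 H
  atom 4: C, bond orders sum to 2 (valence 4) → 2 H
  atom 5: C, bond orders sum to 2 (valence 4) → 2 H
  atom 6: C, bond orders sum to 2 (valence 4) → 2 H
  atom 7: C, bond orders sum to 2 (valence 4) → 2 H
  atom 8: C, bond orders sum to 2 (valence 4) → 2 H
  atom 9: C, bond orders sum to 1 (valence 4) → 3 H
  atom 10: C, bond orders sum to 3 (valence 4) → 1 H
  atom 11: C, bond orders sum to 3 (valence 4) → 1 H
  atom 12: O, bond orders sum to 2 (valence 2) → 0 H
  atom 13: C, bond orders sum to 2 (valence 4) → 2 H
  atom 14: C, bond orders sum to 2 (valence 4) → 2 H
  atom 15: C, bond orders sum to 3 (valence 4) → 1 H
  atom 16: O, bond orders sum to 2 (valence 2) → 0 H
  atom 17: C, bond orders sum to 1 (valence 4) → 3 H
  atom 18: C, bond orders sum to 4 (valence 4) → 0 H
  atom 19: O, bond orders sum to 2 (valence 2) → 0 H
  atom 20: C, bond orders sum to 2 (valence 4) → 2 H
  atom 21: C, bond orders sum to 1 (valence 4) → 3 H
Total hydrogens: 32.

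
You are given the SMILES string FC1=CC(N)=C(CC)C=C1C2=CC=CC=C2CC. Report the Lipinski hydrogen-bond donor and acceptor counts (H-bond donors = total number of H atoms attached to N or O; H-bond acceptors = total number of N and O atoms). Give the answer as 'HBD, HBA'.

Donors: find every N or O and count the H atoms it carries.
  atom 5 (N): bond orders sum to 1 → 2 H
Lipinski HBD = 2.
Acceptors: N atoms = 1, O atoms = 0 → HBA = 1.

2, 1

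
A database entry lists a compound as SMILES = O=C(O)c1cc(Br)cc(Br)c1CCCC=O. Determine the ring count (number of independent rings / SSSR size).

In SMILES, each pair of matching ring-closure digits denotes one ring-closing bond; the number of such bonds equals the number of independent rings.
Ring-closure bonds here: 1.

1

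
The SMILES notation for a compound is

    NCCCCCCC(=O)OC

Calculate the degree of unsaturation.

Degree of unsaturation = (number of rings) + (number of π bonds).
Ring closures in the SMILES: 0.
π bonds: 1 double bond (each 1 DoU) → 1 DoU from unsaturation.
Total DoU = 0 + 1 = 1.

1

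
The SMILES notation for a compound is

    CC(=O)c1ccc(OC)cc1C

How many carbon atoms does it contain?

10

Count every carbon token in the SMILES (each C, including those in ring-closure positions and inside branches).
Carbon count: 10.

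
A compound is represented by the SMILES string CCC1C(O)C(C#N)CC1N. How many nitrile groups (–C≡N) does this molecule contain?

The nitrile motif appears at heavy-atom position 7 in the SMILES.
Other groups present: 1 hydroxyl, 1 primary amine.
Nitrile count: 1.

1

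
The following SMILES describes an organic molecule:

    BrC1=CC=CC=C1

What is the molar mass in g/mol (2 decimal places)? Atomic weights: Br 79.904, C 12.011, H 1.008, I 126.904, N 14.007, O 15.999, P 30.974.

First, the molecular formula is C6H5Br (counting implicit H from valence).
  Br: 1 × 79.904 = 79.904
  C: 6 × 12.011 = 72.066
  H: 5 × 1.008 = 5.040
Sum: 1×79.904 + 6×12.011 + 5×1.008 = 157.010 → 157.01 g/mol.

157.01 g/mol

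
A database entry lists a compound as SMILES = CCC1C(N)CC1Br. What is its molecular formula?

Walk through each heavy atom and fill implicit hydrogens from standard valence (C 4, N 3, O 2, S 2, halogen 1):
  atom 1: C, bond orders sum to 1 (valence 4) → 3 H
  atom 2: C, bond orders sum to 2 (valence 4) → 2 H
  atom 3: C, bond orders sum to 3 (valence 4) → 1 H
  atom 4: C, bond orders sum to 3 (valence 4) → 1 H
  atom 5: N, bond orders sum to 1 (valence 3) → 2 H
  atom 6: C, bond orders sum to 2 (valence 4) → 2 H
  atom 7: C, bond orders sum to 3 (valence 4) → 1 H
  atom 8: Br (halogen, monovalent) → 0 H
Totals → C:6, H:12, Br:1, N:1.

C6H12BrN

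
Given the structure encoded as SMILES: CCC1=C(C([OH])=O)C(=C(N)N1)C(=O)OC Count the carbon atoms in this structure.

9

Count every carbon token in the SMILES (each C, including those in ring-closure positions and inside branches).
Carbon count: 9.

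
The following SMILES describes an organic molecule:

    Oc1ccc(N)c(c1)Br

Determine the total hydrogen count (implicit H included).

Walk through each heavy atom and fill implicit hydrogens from standard valence (C 4, N 3, O 2, S 2, halogen 1); for lowercase aromatic atoms, an aromatic c carries 1 H when it has two neighbours and 0 H with three, and aromatic n carries 0 H:
  atom 1: O, bond orders sum to 1 (valence 2) → 1 H
  atom 2: aromatic c, 3 neighbours → 0 H
  atom 3: aromatic c, 2 neighbours → 1 H
  atom 4: aromatic c, 2 neighbours → 1 H
  atom 5: aromatic c, 3 neighbours → 0 H
  atom 6: N, bond orders sum to 1 (valence 3) → 2 H
  atom 7: aromatic c, 3 neighbours → 0 H
  atom 8: aromatic c, 2 neighbours → 1 H
  atom 9: Br (halogen, monovalent) → 0 H
Total hydrogens: 6.

6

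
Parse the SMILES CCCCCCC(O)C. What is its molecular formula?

C8H18O

Walk through each heavy atom and fill implicit hydrogens from standard valence (C 4, N 3, O 2, S 2, halogen 1):
  atom 1: C, bond orders sum to 1 (valence 4) → 3 H
  atom 2: C, bond orders sum to 2 (valence 4) → 2 H
  atom 3: C, bond orders sum to 2 (valence 4) → 2 H
  atom 4: C, bond orders sum to 2 (valence 4) → 2 H
  atom 5: C, bond orders sum to 2 (valence 4) → 2 H
  atom 6: C, bond orders sum to 2 (valence 4) → 2 H
  atom 7: C, bond orders sum to 3 (valence 4) → 1 H
  atom 8: O, bond orders sum to 1 (valence 2) → 1 H
  atom 9: C, bond orders sum to 1 (valence 4) → 3 H
Totals → C:8, H:18, O:1.
In Hill order: C8H18O.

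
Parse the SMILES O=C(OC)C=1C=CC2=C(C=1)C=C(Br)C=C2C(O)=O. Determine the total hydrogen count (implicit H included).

9

Walk through each heavy atom and fill implicit hydrogens from standard valence (C 4, N 3, O 2, S 2, halogen 1):
  atom 1: O, bond orders sum to 2 (valence 2) → 0 H
  atom 2: C, bond orders sum to 4 (valence 4) → 0 H
  atom 3: O, bond orders sum to 2 (valence 2) → 0 H
  atom 4: C, bond orders sum to 1 (valence 4) → 3 H
  atom 5: C, bond orders sum to 4 (valence 4) → 0 H
  atom 6: C, bond orders sum to 3 (valence 4) → 1 H
  atom 7: C, bond orders sum to 3 (valence 4) → 1 H
  atom 8: C, bond orders sum to 4 (valence 4) → 0 H
  atom 9: C, bond orders sum to 4 (valence 4) → 0 H
  atom 10: C, bond orders sum to 3 (valence 4) → 1 H
  atom 11: C, bond orders sum to 3 (valence 4) → 1 H
  atom 12: C, bond orders sum to 4 (valence 4) → 0 H
  atom 13: Br (halogen, monovalent) → 0 H
  atom 14: C, bond orders sum to 3 (valence 4) → 1 H
  atom 15: C, bond orders sum to 4 (valence 4) → 0 H
  atom 16: C, bond orders sum to 4 (valence 4) → 0 H
  atom 17: O, bond orders sum to 1 (valence 2) → 1 H
  atom 18: O, bond orders sum to 2 (valence 2) → 0 H
Total hydrogens: 9.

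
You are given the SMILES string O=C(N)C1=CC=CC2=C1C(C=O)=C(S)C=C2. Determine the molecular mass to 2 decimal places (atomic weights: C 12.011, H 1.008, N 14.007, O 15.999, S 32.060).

231.27 g/mol

First, the molecular formula is C12H9NO2S (counting implicit H from valence).
  C: 12 × 12.011 = 144.132
  H: 9 × 1.008 = 9.072
  N: 1 × 14.007 = 14.007
  O: 2 × 15.999 = 31.998
  S: 1 × 32.060 = 32.060
Sum: 12×12.011 + 9×1.008 + 1×14.007 + 2×15.999 + 1×32.060 = 231.269 → 231.27 g/mol.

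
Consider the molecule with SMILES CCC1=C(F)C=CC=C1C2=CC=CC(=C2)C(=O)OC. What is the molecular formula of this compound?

C16H15FO2

Walk through each heavy atom and fill implicit hydrogens from standard valence (C 4, N 3, O 2, S 2, halogen 1):
  atom 1: C, bond orders sum to 1 (valence 4) → 3 H
  atom 2: C, bond orders sum to 2 (valence 4) → 2 H
  atom 3: C, bond orders sum to 4 (valence 4) → 0 H
  atom 4: C, bond orders sum to 4 (valence 4) → 0 H
  atom 5: F (halogen, monovalent) → 0 H
  atom 6: C, bond orders sum to 3 (valence 4) → 1 H
  atom 7: C, bond orders sum to 3 (valence 4) → 1 H
  atom 8: C, bond orders sum to 3 (valence 4) → 1 H
  atom 9: C, bond orders sum to 4 (valence 4) → 0 H
  atom 10: C, bond orders sum to 4 (valence 4) → 0 H
  atom 11: C, bond orders sum to 3 (valence 4) → 1 H
  atom 12: C, bond orders sum to 3 (valence 4) → 1 H
  atom 13: C, bond orders sum to 3 (valence 4) → 1 H
  atom 14: C, bond orders sum to 4 (valence 4) → 0 H
  atom 15: C, bond orders sum to 3 (valence 4) → 1 H
  atom 16: C, bond orders sum to 4 (valence 4) → 0 H
  atom 17: O, bond orders sum to 2 (valence 2) → 0 H
  atom 18: O, bond orders sum to 2 (valence 2) → 0 H
  atom 19: C, bond orders sum to 1 (valence 4) → 3 H
Totals → C:16, H:15, F:1, O:2.
In Hill order: C16H15FO2.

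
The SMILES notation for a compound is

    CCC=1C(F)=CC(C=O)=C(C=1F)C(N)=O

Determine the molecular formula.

C10H9F2NO2

Walk through each heavy atom and fill implicit hydrogens from standard valence (C 4, N 3, O 2, S 2, halogen 1):
  atom 1: C, bond orders sum to 1 (valence 4) → 3 H
  atom 2: C, bond orders sum to 2 (valence 4) → 2 H
  atom 3: C, bond orders sum to 4 (valence 4) → 0 H
  atom 4: C, bond orders sum to 4 (valence 4) → 0 H
  atom 5: F (halogen, monovalent) → 0 H
  atom 6: C, bond orders sum to 3 (valence 4) → 1 H
  atom 7: C, bond orders sum to 4 (valence 4) → 0 H
  atom 8: C, bond orders sum to 3 (valence 4) → 1 H
  atom 9: O, bond orders sum to 2 (valence 2) → 0 H
  atom 10: C, bond orders sum to 4 (valence 4) → 0 H
  atom 11: C, bond orders sum to 4 (valence 4) → 0 H
  atom 12: F (halogen, monovalent) → 0 H
  atom 13: C, bond orders sum to 4 (valence 4) → 0 H
  atom 14: N, bond orders sum to 1 (valence 3) → 2 H
  atom 15: O, bond orders sum to 2 (valence 2) → 0 H
Totals → C:10, H:9, F:2, N:1, O:2.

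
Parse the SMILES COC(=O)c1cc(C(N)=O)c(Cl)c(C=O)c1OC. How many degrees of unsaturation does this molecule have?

7

Molecular formula: C11H10ClNO5.
DoU = (2C + 2 + N − H − X) / 2, where X is the halogen count and O/S are ignored.
    = (2·11 + 2 + 1 − 10 − 1) / 2 = 14 / 2 = 7.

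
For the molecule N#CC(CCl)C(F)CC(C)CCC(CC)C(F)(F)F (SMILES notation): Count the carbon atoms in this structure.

Count every carbon token in the SMILES (each C, including those in ring-closure positions and inside branches).
Carbon count: 13.

13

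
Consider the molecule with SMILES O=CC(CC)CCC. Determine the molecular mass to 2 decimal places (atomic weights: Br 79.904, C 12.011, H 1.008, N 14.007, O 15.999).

114.19 g/mol

First, the molecular formula is C7H14O (counting implicit H from valence).
  C: 7 × 12.011 = 84.077
  H: 14 × 1.008 = 14.112
  O: 1 × 15.999 = 15.999
Sum: 7×12.011 + 14×1.008 + 1×15.999 = 114.188 → 114.19 g/mol.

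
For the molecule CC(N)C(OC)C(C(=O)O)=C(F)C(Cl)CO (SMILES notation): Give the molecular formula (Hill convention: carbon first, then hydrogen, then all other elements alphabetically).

Walk through each heavy atom and fill implicit hydrogens from standard valence (C 4, N 3, O 2, S 2, halogen 1):
  atom 1: C, bond orders sum to 1 (valence 4) → 3 H
  atom 2: C, bond orders sum to 3 (valence 4) → 1 H
  atom 3: N, bond orders sum to 1 (valence 3) → 2 H
  atom 4: C, bond orders sum to 3 (valence 4) → 1 H
  atom 5: O, bond orders sum to 2 (valence 2) → 0 H
  atom 6: C, bond orders sum to 1 (valence 4) → 3 H
  atom 7: C, bond orders sum to 4 (valence 4) → 0 H
  atom 8: C, bond orders sum to 4 (valence 4) → 0 H
  atom 9: O, bond orders sum to 2 (valence 2) → 0 H
  atom 10: O, bond orders sum to 1 (valence 2) → 1 H
  atom 11: C, bond orders sum to 4 (valence 4) → 0 H
  atom 12: F (halogen, monovalent) → 0 H
  atom 13: C, bond orders sum to 3 (valence 4) → 1 H
  atom 14: Cl (halogen, monovalent) → 0 H
  atom 15: C, bond orders sum to 2 (valence 4) → 2 H
  atom 16: O, bond orders sum to 1 (valence 2) → 1 H
Totals → C:9, H:15, Cl:1, F:1, N:1, O:4.
In Hill order: C9H15ClFNO4.

C9H15ClFNO4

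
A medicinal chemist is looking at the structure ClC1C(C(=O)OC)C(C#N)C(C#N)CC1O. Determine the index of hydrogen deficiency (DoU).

Molecular formula: C10H11ClN2O3.
DoU = (2C + 2 + N − H − X) / 2, where X is the halogen count and O/S are ignored.
    = (2·10 + 2 + 2 − 11 − 1) / 2 = 12 / 2 = 6.

6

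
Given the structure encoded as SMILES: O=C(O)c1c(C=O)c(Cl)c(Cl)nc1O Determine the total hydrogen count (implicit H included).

3

Walk through each heavy atom and fill implicit hydrogens from standard valence (C 4, N 3, O 2, S 2, halogen 1); for lowercase aromatic atoms, an aromatic c carries 1 H when it has two neighbours and 0 H with three, and aromatic n carries 0 H:
  atom 1: O, bond orders sum to 2 (valence 2) → 0 H
  atom 2: C, bond orders sum to 4 (valence 4) → 0 H
  atom 3: O, bond orders sum to 1 (valence 2) → 1 H
  atom 4: aromatic c, 3 neighbours → 0 H
  atom 5: aromatic c, 3 neighbours → 0 H
  atom 6: C, bond orders sum to 3 (valence 4) → 1 H
  atom 7: O, bond orders sum to 2 (valence 2) → 0 H
  atom 8: aromatic c, 3 neighbours → 0 H
  atom 9: Cl (halogen, monovalent) → 0 H
  atom 10: aromatic c, 3 neighbours → 0 H
  atom 11: Cl (halogen, monovalent) → 0 H
  atom 12: aromatic n, 2 neighbours → 0 H
  atom 13: aromatic c, 3 neighbours → 0 H
  atom 14: O, bond orders sum to 1 (valence 2) → 1 H
Total hydrogens: 3.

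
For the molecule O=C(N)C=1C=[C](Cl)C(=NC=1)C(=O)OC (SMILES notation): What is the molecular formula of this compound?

Walk through each heavy atom and fill implicit hydrogens from standard valence (C 4, N 3, O 2, S 2, halogen 1):
  atom 1: O, bond orders sum to 2 (valence 2) → 0 H
  atom 2: C, bond orders sum to 4 (valence 4) → 0 H
  atom 3: N, bond orders sum to 1 (valence 3) → 2 H
  atom 4: C, bond orders sum to 4 (valence 4) → 0 H
  atom 5: C, bond orders sum to 3 (valence 4) → 1 H
  atom 6: C with explicit H count 0
  atom 7: Cl (halogen, monovalent) → 0 H
  atom 8: C, bond orders sum to 4 (valence 4) → 0 H
  atom 9: N, bond orders sum to 3 (valence 3) → 0 H
  atom 10: C, bond orders sum to 3 (valence 4) → 1 H
  atom 11: C, bond orders sum to 4 (valence 4) → 0 H
  atom 12: O, bond orders sum to 2 (valence 2) → 0 H
  atom 13: O, bond orders sum to 2 (valence 2) → 0 H
  atom 14: C, bond orders sum to 1 (valence 4) → 3 H
Totals → C:8, H:7, Cl:1, N:2, O:3.

C8H7ClN2O3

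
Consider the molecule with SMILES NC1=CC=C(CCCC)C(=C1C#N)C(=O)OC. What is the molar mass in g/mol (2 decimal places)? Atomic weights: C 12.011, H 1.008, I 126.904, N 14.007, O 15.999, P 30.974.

First, the molecular formula is C13H16N2O2 (counting implicit H from valence).
  C: 13 × 12.011 = 156.143
  H: 16 × 1.008 = 16.128
  N: 2 × 14.007 = 28.014
  O: 2 × 15.999 = 31.998
Sum: 13×12.011 + 16×1.008 + 2×14.007 + 2×15.999 = 232.283 → 232.28 g/mol.

232.28 g/mol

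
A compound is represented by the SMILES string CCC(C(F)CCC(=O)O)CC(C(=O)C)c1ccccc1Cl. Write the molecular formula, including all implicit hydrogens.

C17H22ClFO3

Walk through each heavy atom and fill implicit hydrogens from standard valence (C 4, N 3, O 2, S 2, halogen 1); for lowercase aromatic atoms, an aromatic c carries 1 H when it has two neighbours and 0 H with three, and aromatic n carries 0 H:
  atom 1: C, bond orders sum to 1 (valence 4) → 3 H
  atom 2: C, bond orders sum to 2 (valence 4) → 2 H
  atom 3: C, bond orders sum to 3 (valence 4) → 1 H
  atom 4: C, bond orders sum to 3 (valence 4) → 1 H
  atom 5: F (halogen, monovalent) → 0 H
  atom 6: C, bond orders sum to 2 (valence 4) → 2 H
  atom 7: C, bond orders sum to 2 (valence 4) → 2 H
  atom 8: C, bond orders sum to 4 (valence 4) → 0 H
  atom 9: O, bond orders sum to 2 (valence 2) → 0 H
  atom 10: O, bond orders sum to 1 (valence 2) → 1 H
  atom 11: C, bond orders sum to 2 (valence 4) → 2 H
  atom 12: C, bond orders sum to 3 (valence 4) → 1 H
  atom 13: C, bond orders sum to 4 (valence 4) → 0 H
  atom 14: O, bond orders sum to 2 (valence 2) → 0 H
  atom 15: C, bond orders sum to 1 (valence 4) → 3 H
  atom 16: aromatic c, 3 neighbours → 0 H
  atom 17: aromatic c, 2 neighbours → 1 H
  atom 18: aromatic c, 2 neighbours → 1 H
  atom 19: aromatic c, 2 neighbours → 1 H
  atom 20: aromatic c, 2 neighbours → 1 H
  atom 21: aromatic c, 3 neighbours → 0 H
  atom 22: Cl (halogen, monovalent) → 0 H
Totals → C:17, H:22, Cl:1, F:1, O:3.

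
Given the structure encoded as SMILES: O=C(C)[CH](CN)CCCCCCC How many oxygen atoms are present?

1

Scan the SMILES for O atoms (remember two-letter symbols like Cl and Br are single atoms).
Oxygen count: 1.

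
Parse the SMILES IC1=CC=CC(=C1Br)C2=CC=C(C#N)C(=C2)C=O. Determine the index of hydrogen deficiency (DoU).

Molecular formula: C14H7BrINO.
DoU = (2C + 2 + N − H − X) / 2, where X is the halogen count and O/S are ignored.
    = (2·14 + 2 + 1 − 7 − 2) / 2 = 22 / 2 = 11.

11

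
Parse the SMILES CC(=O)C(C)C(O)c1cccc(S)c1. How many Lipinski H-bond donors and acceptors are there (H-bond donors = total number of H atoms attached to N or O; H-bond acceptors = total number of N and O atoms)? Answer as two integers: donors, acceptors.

1, 2

Donors: find every N or O and count the H atoms it carries.
  atom 3 (O): bond orders sum to 2 → 0 H
  atom 7 (O): bond orders sum to 1 → 1 H
Lipinski HBD = 1.
Acceptors: N atoms = 0, O atoms = 2 → HBA = 2.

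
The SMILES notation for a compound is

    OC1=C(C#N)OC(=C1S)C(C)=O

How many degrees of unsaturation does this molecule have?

Molecular formula: C7H5NO3S.
DoU = (2C + 2 + N − H − X) / 2, where X is the halogen count and O/S are ignored.
    = (2·7 + 2 + 1 − 5 − 0) / 2 = 12 / 2 = 6.

6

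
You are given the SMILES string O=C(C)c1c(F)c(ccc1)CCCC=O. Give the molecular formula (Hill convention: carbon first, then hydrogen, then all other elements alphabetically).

C12H13FO2

Walk through each heavy atom and fill implicit hydrogens from standard valence (C 4, N 3, O 2, S 2, halogen 1); for lowercase aromatic atoms, an aromatic c carries 1 H when it has two neighbours and 0 H with three, and aromatic n carries 0 H:
  atom 1: O, bond orders sum to 2 (valence 2) → 0 H
  atom 2: C, bond orders sum to 4 (valence 4) → 0 H
  atom 3: C, bond orders sum to 1 (valence 4) → 3 H
  atom 4: aromatic c, 3 neighbours → 0 H
  atom 5: aromatic c, 3 neighbours → 0 H
  atom 6: F (halogen, monovalent) → 0 H
  atom 7: aromatic c, 3 neighbours → 0 H
  atom 8: aromatic c, 2 neighbours → 1 H
  atom 9: aromatic c, 2 neighbours → 1 H
  atom 10: aromatic c, 2 neighbours → 1 H
  atom 11: C, bond orders sum to 2 (valence 4) → 2 H
  atom 12: C, bond orders sum to 2 (valence 4) → 2 H
  atom 13: C, bond orders sum to 2 (valence 4) → 2 H
  atom 14: C, bond orders sum to 3 (valence 4) → 1 H
  atom 15: O, bond orders sum to 2 (valence 2) → 0 H
Totals → C:12, H:13, F:1, O:2.
In Hill order: C12H13FO2.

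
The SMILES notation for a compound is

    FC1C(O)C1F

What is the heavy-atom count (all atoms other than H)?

Every atom symbol written in the SMILES (organic subset) is one heavy atom; implicit H are not written.
Heavy atoms by element → C:3, F:2, O:1.
Total: 6.

6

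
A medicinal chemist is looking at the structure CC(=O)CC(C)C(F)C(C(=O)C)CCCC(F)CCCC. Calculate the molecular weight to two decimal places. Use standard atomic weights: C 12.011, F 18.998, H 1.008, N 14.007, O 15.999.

304.42 g/mol

First, the molecular formula is C17H30F2O2 (counting implicit H from valence).
  C: 17 × 12.011 = 204.187
  F: 2 × 18.998 = 37.996
  H: 30 × 1.008 = 30.240
  O: 2 × 15.999 = 31.998
Sum: 17×12.011 + 2×18.998 + 30×1.008 + 2×15.999 = 304.421 → 304.42 g/mol.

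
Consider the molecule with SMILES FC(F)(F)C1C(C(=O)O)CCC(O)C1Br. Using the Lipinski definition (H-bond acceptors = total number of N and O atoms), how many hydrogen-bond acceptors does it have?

N atoms: 0; O atoms: 3.
Lipinski HBA = 0 + 3 = 3.

3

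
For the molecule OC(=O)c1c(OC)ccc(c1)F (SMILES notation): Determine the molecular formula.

C8H7FO3

Walk through each heavy atom and fill implicit hydrogens from standard valence (C 4, N 3, O 2, S 2, halogen 1); for lowercase aromatic atoms, an aromatic c carries 1 H when it has two neighbours and 0 H with three, and aromatic n carries 0 H:
  atom 1: O, bond orders sum to 1 (valence 2) → 1 H
  atom 2: C, bond orders sum to 4 (valence 4) → 0 H
  atom 3: O, bond orders sum to 2 (valence 2) → 0 H
  atom 4: aromatic c, 3 neighbours → 0 H
  atom 5: aromatic c, 3 neighbours → 0 H
  atom 6: O, bond orders sum to 2 (valence 2) → 0 H
  atom 7: C, bond orders sum to 1 (valence 4) → 3 H
  atom 8: aromatic c, 2 neighbours → 1 H
  atom 9: aromatic c, 2 neighbours → 1 H
  atom 10: aromatic c, 3 neighbours → 0 H
  atom 11: aromatic c, 2 neighbours → 1 H
  atom 12: F (halogen, monovalent) → 0 H
Totals → C:8, H:7, F:1, O:3.
In Hill order: C8H7FO3.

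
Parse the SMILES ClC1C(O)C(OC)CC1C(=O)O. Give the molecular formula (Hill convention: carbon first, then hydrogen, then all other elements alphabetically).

C7H11ClO4

Walk through each heavy atom and fill implicit hydrogens from standard valence (C 4, N 3, O 2, S 2, halogen 1):
  atom 1: Cl (halogen, monovalent) → 0 H
  atom 2: C, bond orders sum to 3 (valence 4) → 1 H
  atom 3: C, bond orders sum to 3 (valence 4) → 1 H
  atom 4: O, bond orders sum to 1 (valence 2) → 1 H
  atom 5: C, bond orders sum to 3 (valence 4) → 1 H
  atom 6: O, bond orders sum to 2 (valence 2) → 0 H
  atom 7: C, bond orders sum to 1 (valence 4) → 3 H
  atom 8: C, bond orders sum to 2 (valence 4) → 2 H
  atom 9: C, bond orders sum to 3 (valence 4) → 1 H
  atom 10: C, bond orders sum to 4 (valence 4) → 0 H
  atom 11: O, bond orders sum to 2 (valence 2) → 0 H
  atom 12: O, bond orders sum to 1 (valence 2) → 1 H
Totals → C:7, H:11, Cl:1, O:4.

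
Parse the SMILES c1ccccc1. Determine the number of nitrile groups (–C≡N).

Scan the SMILES for the nitrile motif — none present.

0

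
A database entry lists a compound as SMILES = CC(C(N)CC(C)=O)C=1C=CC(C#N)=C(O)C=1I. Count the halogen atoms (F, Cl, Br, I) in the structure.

Halogen atoms appear at heavy-atom position 18 (1×I).
Other groups present: 1 hydroxyl, 1 ketone, 1 nitrile, 1 primary amine.
Halogen count: 1.

1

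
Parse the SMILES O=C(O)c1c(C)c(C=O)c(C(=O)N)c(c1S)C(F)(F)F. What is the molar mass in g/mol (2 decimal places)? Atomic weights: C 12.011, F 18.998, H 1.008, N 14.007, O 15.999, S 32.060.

First, the molecular formula is C11H8F3NO4S (counting implicit H from valence).
  C: 11 × 12.011 = 132.121
  F: 3 × 18.998 = 56.994
  H: 8 × 1.008 = 8.064
  N: 1 × 14.007 = 14.007
  O: 4 × 15.999 = 63.996
  S: 1 × 32.060 = 32.060
Sum: 11×12.011 + 3×18.998 + 8×1.008 + 1×14.007 + 4×15.999 + 1×32.060 = 307.242 → 307.24 g/mol.

307.24 g/mol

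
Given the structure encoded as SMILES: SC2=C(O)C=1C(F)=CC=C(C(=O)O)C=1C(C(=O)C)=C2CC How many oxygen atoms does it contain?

Scan the SMILES for O atoms (remember two-letter symbols like Cl and Br are single atoms).
Oxygen count: 4.

4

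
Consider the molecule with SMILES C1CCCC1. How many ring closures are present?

1

In SMILES, each pair of matching ring-closure digits denotes one ring-closing bond; the number of such bonds equals the number of independent rings.
Ring-closure bonds here: 1.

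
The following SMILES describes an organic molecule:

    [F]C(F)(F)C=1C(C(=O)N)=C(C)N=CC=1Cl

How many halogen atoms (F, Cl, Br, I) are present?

Halogen atoms appear at heavy-atom positions 1, 3, 4, 15 (1×Cl, 3×F).
Other groups present: 1 amide.
Halogen count: 4.

4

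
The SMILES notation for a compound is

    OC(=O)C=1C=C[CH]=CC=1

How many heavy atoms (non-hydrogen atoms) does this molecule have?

Every atom symbol written in the SMILES (organic subset) is one heavy atom; implicit H are not written.
Heavy atoms by element → C:7, O:2.
Total: 9.

9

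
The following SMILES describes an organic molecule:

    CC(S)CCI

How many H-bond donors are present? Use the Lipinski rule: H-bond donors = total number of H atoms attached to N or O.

Donors: find every N or O and count the H atoms it carries.
  (no N or O atoms present)
Lipinski HBD = 0.

0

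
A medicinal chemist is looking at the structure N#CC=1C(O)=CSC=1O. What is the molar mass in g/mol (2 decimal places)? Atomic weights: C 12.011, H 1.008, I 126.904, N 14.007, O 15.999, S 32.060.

141.14 g/mol

First, the molecular formula is C5H3NO2S (counting implicit H from valence).
  C: 5 × 12.011 = 60.055
  H: 3 × 1.008 = 3.024
  N: 1 × 14.007 = 14.007
  O: 2 × 15.999 = 31.998
  S: 1 × 32.060 = 32.060
Sum: 5×12.011 + 3×1.008 + 1×14.007 + 2×15.999 + 1×32.060 = 141.144 → 141.14 g/mol.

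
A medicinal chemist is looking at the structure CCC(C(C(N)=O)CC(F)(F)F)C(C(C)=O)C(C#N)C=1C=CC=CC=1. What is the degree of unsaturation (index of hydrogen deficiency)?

8

Degree of unsaturation = (number of rings) + (number of π bonds).
Ring closures in the SMILES: 1.
π bonds: 5 double bonds (each 1 DoU), 1 triple bond (each 2 DoU) → 7 DoU from unsaturation.
Total DoU = 1 + 7 = 8.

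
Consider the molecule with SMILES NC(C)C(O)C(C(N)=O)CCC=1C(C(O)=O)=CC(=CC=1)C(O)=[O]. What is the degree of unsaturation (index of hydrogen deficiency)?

7

Degree of unsaturation = (number of rings) + (number of π bonds).
Ring closures in the SMILES: 1.
π bonds: 6 double bonds (each 1 DoU) → 6 DoU from unsaturation.
Total DoU = 1 + 6 = 7.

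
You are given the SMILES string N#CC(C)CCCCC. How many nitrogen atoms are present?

Scan the SMILES for N atoms (remember two-letter symbols like Cl and Br are single atoms).
Nitrogen count: 1.

1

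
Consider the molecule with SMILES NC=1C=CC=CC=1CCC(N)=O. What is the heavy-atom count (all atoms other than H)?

Every atom symbol written in the SMILES (organic subset) is one heavy atom; implicit H are not written.
Heavy atoms by element → C:9, N:2, O:1.
Total: 12.

12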